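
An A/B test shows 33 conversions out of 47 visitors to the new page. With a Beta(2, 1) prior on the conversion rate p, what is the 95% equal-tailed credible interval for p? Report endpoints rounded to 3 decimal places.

Posterior: Beta(2+33, 1+14) = Beta(35, 15).
Equal-tailed 95% interval: the 0.025 and 0.975 quantiles of Beta(35, 15).
Posterior mean ≈ 0.700, SD ≈ 0.064; a Normal approximation gives roughly [0.574, 0.826].
Exact: F⁻¹(0.025) = 0.567; F⁻¹(0.975) = 0.817.

[0.567, 0.817]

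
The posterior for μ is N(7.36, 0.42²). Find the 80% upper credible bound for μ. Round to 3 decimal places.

7.713

Need U with P(μ ≤ U) = 0.80: U = 7.36 + z_{0.2}·0.42.
z = 0.842; U = 7.36 + 0.842 × 0.42 = 7.713.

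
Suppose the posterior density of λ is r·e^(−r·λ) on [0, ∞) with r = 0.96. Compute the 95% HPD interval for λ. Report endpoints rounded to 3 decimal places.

[0.000, 3.121]

The exponential density is strictly decreasing on [0, ∞), so the HPD interval is anchored at 0: [0, q] with P(λ ≤ q) = 0.95.
q = −ln(1 − 0.95) / 0.96 = 2.9957 / 0.96 = 3.121.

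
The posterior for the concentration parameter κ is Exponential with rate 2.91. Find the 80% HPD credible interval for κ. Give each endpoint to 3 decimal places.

The exponential density is strictly decreasing on [0, ∞), so the HPD interval is anchored at 0: [0, q] with P(κ ≤ q) = 0.80.
q = −ln(1 − 0.80) / 2.91 = 1.6094 / 2.91 = 0.553.

[0.000, 0.553]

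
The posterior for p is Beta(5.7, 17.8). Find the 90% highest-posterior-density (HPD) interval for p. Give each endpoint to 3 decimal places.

[0.101, 0.380]

The posterior is unimodal and skewed, so the HPD interval has equal density at both endpoints and is the shortest 90% interval.
Solving f(0.101) = f(0.380) with F(0.380) − F(0.101) = 0.90 gives [0.101, 0.380].
For comparison, the equal-tailed interval is [0.113, 0.397]; the HPD is narrower and shifted toward the mode.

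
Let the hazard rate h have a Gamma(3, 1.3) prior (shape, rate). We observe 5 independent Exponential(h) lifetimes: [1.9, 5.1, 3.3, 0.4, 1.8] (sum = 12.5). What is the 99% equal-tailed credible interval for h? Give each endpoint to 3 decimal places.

Posterior: Gamma(3+5, 1.3+12.5) = Gamma(8, 13.8) (shape, rate).
Equal-tailed 99% interval: Gamma(8, 13.8) quantiles at 0.005 and 0.995.
Posterior mean ≈ 0.580, SD ≈ 0.205; a Normal approximation gives roughly [0.052, 1.108].
Exact: lower = 0.186; upper = 1.242.

[0.186, 1.242]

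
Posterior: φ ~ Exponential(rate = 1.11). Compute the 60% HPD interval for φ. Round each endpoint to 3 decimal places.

[0.000, 0.825]

The exponential density is strictly decreasing on [0, ∞), so the HPD interval is anchored at 0: [0, q] with P(φ ≤ q) = 0.60.
q = −ln(1 − 0.60) / 1.11 = 0.9163 / 1.11 = 0.825.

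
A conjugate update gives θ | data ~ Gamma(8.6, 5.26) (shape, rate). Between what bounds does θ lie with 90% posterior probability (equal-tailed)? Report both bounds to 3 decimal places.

[0.838, 2.647]

Posterior: Gamma(shape 8.6, rate 5.26).
Equal-tailed 90% interval: Gamma(8.6, 5.26) quantiles at 0.05 and 0.95.
Posterior mean ≈ 1.635, SD ≈ 0.558; a Normal approximation gives roughly [0.718, 2.552].
Exact: lower = 0.838; upper = 2.647.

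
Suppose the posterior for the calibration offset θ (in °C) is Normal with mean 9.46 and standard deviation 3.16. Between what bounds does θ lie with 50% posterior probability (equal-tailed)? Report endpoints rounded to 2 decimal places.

[7.33, 11.59]

The posterior is symmetric, so the 50% equal-tailed interval is θ = 9.46 ± z·3.16 with z = 0.674.
Half-width: 0.674 × 3.16 = 2.13.
9.46 − 2.13 = 7.33; 9.46 + 2.13 = 11.59.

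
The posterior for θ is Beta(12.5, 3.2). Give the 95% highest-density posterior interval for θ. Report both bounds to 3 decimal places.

The posterior is unimodal and skewed, so the HPD interval has equal density at both endpoints and is the shortest 95% interval.
Solving f(0.603) = f(0.966) with F(0.966) − F(0.603) = 0.95 gives [0.603, 0.966].
For comparison, the equal-tailed interval is [0.573, 0.949]; the HPD is narrower and shifted toward the mode.

[0.603, 0.966]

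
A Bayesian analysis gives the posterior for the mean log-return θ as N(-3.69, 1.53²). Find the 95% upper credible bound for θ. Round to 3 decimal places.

-1.173

Need U with P(θ ≤ U) = 0.95: U = -3.69 + z_{0.05}·1.53.
z = 1.645; U = -3.69 + 1.645 × 1.53 = -1.173.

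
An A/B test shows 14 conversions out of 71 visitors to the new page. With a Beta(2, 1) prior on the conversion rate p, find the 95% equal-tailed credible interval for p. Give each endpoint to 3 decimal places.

Posterior: Beta(2+14, 1+57) = Beta(16, 58).
Equal-tailed 95% interval: the 0.025 and 0.975 quantiles of Beta(16, 58).
Posterior mean ≈ 0.216, SD ≈ 0.048; a Normal approximation gives roughly [0.123, 0.309].
Exact: F⁻¹(0.025) = 0.131; F⁻¹(0.975) = 0.316.

[0.131, 0.316]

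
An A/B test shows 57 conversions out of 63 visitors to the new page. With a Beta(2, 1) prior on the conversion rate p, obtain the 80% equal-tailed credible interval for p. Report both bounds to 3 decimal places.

[0.844, 0.939]

Posterior: Beta(2+57, 1+6) = Beta(59, 7).
Equal-tailed 80% interval: the 0.1 and 0.9 quantiles of Beta(59, 7).
Posterior mean ≈ 0.894, SD ≈ 0.038; a Normal approximation gives roughly [0.846, 0.942].
Exact: F⁻¹(0.1) = 0.844; F⁻¹(0.9) = 0.939.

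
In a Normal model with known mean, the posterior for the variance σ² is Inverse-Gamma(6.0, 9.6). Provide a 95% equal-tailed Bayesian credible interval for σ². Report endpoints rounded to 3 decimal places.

[0.823, 4.360]

Inverse-Gamma(6.0, 9.6) quantiles: F⁻¹(0.025) and F⁻¹(0.975).
Equivalently, 1/σ² ~ Gamma(6.0, rate = 9.6); invert its 0.975 and 0.025 quantiles.
Posterior mean ≈ 1.920, SD ≈ 0.960; a Normal approximation gives roughly [0.038, 3.802].
Exact: lower = 0.823; upper = 4.360.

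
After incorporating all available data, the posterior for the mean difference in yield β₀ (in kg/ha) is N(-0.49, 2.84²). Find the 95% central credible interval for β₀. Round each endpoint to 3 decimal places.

The posterior is symmetric, so the 95% equal-tailed interval is β₀ = -0.49 ± z·2.84 with z = 1.960.
Half-width: 1.960 × 2.84 = 5.566.
-0.49 − 5.566 = -6.056; -0.49 + 5.566 = 5.076.

[-6.056, 5.076]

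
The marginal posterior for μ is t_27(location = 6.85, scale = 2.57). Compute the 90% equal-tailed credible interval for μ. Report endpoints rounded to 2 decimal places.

[2.47, 11.23]

The t_27 distribution is symmetric; the 90% interval is 6.85 ± t·2.57 with t_{0.95,27} = 1.703.
Half-width: 1.703 × 2.57 = 4.38.
6.85 − 4.38 = 2.47; 6.85 + 4.38 = 11.23.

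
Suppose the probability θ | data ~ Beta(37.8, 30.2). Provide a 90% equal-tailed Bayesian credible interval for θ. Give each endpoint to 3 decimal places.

[0.456, 0.653]

Posterior: Beta(37.8, 30.2).
Equal-tailed 90% interval: the 0.05 and 0.95 quantiles of Beta(37.8, 30.2).
Posterior mean ≈ 0.556, SD ≈ 0.060; a Normal approximation gives roughly [0.457, 0.654].
Exact: F⁻¹(0.05) = 0.456; F⁻¹(0.95) = 0.653.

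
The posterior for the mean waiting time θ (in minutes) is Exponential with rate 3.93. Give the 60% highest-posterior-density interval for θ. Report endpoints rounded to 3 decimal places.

The exponential density is strictly decreasing on [0, ∞), so the HPD interval is anchored at 0: [0, q] with P(θ ≤ q) = 0.60.
q = −ln(1 − 0.60) / 3.93 = 0.9163 / 3.93 = 0.233.

[0.000, 0.233]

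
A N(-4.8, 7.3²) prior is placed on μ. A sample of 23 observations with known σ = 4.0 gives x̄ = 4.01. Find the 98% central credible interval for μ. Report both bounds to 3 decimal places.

Posterior precision = 1/7.3² + 23/4.0² = 0.0188 + 1.4375 = 1.4563, so posterior SD = 0.8287.
Posterior mean = (-4.8/7.3² + 23·4.01/4.0²) / 1.4563 = 3.8965.
Interval: 3.8965 ± 2.326 × 0.8287 → [1.969, 5.824].

[1.969, 5.824]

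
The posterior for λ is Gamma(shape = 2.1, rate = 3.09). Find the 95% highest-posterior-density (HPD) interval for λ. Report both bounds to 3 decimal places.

The posterior is unimodal and skewed, so the HPD interval has equal density at both endpoints and is the shortest 95% interval.
Solving f(0.019) = f(1.597) with F(1.597) − F(0.019) = 0.95 gives [0.019, 1.597].
For comparison, the equal-tailed interval is [0.089, 1.859]; the HPD is narrower and shifted toward the mode.

[0.019, 1.597]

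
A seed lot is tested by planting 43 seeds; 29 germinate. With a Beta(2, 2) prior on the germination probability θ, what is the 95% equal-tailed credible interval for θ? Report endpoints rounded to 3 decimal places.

Posterior: Beta(2+29, 2+14) = Beta(31, 16).
Equal-tailed 95% interval: the 0.025 and 0.975 quantiles of Beta(31, 16).
Posterior mean ≈ 0.660, SD ≈ 0.068; a Normal approximation gives roughly [0.526, 0.794].
Exact: F⁻¹(0.025) = 0.520; F⁻¹(0.975) = 0.786.

[0.520, 0.786]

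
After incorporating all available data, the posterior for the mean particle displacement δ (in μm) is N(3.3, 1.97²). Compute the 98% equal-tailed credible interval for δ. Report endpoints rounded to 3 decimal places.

The posterior is symmetric, so the 98% equal-tailed interval is δ = 3.3 ± z·1.97 with z = 2.326.
Half-width: 2.326 × 1.97 = 4.583.
3.3 − 4.583 = -1.283; 3.3 + 4.583 = 7.883.

[-1.283, 7.883]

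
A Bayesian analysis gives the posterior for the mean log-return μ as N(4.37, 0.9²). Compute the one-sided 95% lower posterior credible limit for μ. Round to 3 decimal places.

Need L with P(μ ≥ L) = 0.95: L = 4.37 − z_{0.05}·0.9.
z = 1.645; L = 4.37 − 1.645 × 0.9 = 2.890.

2.890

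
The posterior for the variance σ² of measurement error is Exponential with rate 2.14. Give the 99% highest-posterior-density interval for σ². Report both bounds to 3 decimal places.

The exponential density is strictly decreasing on [0, ∞), so the HPD interval is anchored at 0: [0, q] with P(σ² ≤ q) = 0.99.
q = −ln(1 − 0.99) / 2.14 = 4.6052 / 2.14 = 2.152.

[0.000, 2.152]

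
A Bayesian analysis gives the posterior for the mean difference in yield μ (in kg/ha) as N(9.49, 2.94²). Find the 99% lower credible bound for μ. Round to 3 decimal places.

Need L with P(μ ≥ L) = 0.99: L = 9.49 − z_{0.01}·2.94.
z = 2.326; L = 9.49 − 2.326 × 2.94 = 2.651.

2.651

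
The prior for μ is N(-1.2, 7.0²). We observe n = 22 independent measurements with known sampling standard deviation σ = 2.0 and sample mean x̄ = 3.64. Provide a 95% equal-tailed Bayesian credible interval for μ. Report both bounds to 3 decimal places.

[2.788, 4.456]

Posterior precision = 1/7.0² + 22/2.0² = 0.0204 + 5.5000 = 5.5204, so posterior SD = 0.4256.
Posterior mean = (-1.2/7.0² + 22·3.64/2.0²) / 5.5204 = 3.6221.
Interval: 3.6221 ± 1.960 × 0.4256 → [2.788, 4.456].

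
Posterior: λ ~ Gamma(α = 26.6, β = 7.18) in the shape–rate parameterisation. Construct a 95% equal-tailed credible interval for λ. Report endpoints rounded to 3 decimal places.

Posterior: Gamma(shape 26.6, rate 7.18).
Equal-tailed 95% interval: Gamma(26.6, 7.18) quantiles at 0.025 and 0.975.
Posterior mean ≈ 3.705, SD ≈ 0.718; a Normal approximation gives roughly [2.297, 5.113].
Exact: lower = 2.433; upper = 5.240.

[2.433, 5.240]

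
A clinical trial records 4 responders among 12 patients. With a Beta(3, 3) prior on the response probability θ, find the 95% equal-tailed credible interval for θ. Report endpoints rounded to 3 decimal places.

[0.184, 0.617]

Posterior: Beta(3+4, 3+8) = Beta(7, 11).
Equal-tailed 95% interval: the 0.025 and 0.975 quantiles of Beta(7, 11).
Posterior mean ≈ 0.389, SD ≈ 0.112; a Normal approximation gives roughly [0.170, 0.608].
Exact: F⁻¹(0.025) = 0.184; F⁻¹(0.975) = 0.617.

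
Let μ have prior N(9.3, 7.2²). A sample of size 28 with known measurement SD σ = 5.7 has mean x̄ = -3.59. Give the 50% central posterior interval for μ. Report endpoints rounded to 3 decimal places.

[-4.026, -2.589]

Posterior precision = 1/7.2² + 28/5.7² = 0.0193 + 0.8618 = 0.8811, so posterior SD = 1.0653.
Posterior mean = (9.3/7.2² + 28·-3.59/5.7²) / 0.8811 = -3.3078.
Interval: -3.3078 ± 0.674 × 1.0653 → [-4.026, -2.589].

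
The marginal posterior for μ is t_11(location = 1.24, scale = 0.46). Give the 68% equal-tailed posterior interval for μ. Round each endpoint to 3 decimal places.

The t_11 distribution is symmetric; the 68% interval is 1.24 ± t·0.46 with t_{0.84,11} = 1.041.
Half-width: 1.041 × 0.46 = 0.479.
1.24 − 0.479 = 0.761; 1.24 + 0.479 = 1.719.

[0.761, 1.719]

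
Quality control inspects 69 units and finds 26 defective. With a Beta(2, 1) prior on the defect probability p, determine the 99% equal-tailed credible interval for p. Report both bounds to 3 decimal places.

Posterior: Beta(2+26, 1+43) = Beta(28, 44).
Equal-tailed 99% interval: the 0.005 and 0.995 quantiles of Beta(28, 44).
Posterior mean ≈ 0.389, SD ≈ 0.057; a Normal approximation gives roughly [0.242, 0.536].
Exact: F⁻¹(0.005) = 0.249; F⁻¹(0.995) = 0.540.

[0.249, 0.540]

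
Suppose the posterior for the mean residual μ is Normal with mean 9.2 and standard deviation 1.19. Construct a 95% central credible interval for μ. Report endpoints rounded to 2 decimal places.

The posterior is symmetric, so the 95% equal-tailed interval is μ = 9.2 ± z·1.19 with z = 1.960.
Half-width: 1.960 × 1.19 = 2.33.
9.2 − 2.33 = 6.87; 9.2 + 2.33 = 11.53.

[6.87, 11.53]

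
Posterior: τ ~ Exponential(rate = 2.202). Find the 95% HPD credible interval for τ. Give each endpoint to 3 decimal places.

The exponential density is strictly decreasing on [0, ∞), so the HPD interval is anchored at 0: [0, q] with P(τ ≤ q) = 0.95.
q = −ln(1 − 0.95) / 2.202 = 2.9957 / 2.202 = 1.360.

[0.000, 1.360]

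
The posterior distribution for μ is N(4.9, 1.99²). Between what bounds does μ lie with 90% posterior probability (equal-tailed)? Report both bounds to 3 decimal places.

The posterior is symmetric, so the 90% equal-tailed interval is μ = 4.9 ± z·1.99 with z = 1.645.
Half-width: 1.645 × 1.99 = 3.273.
4.9 − 3.273 = 1.627; 4.9 + 3.273 = 8.173.

[1.627, 8.173]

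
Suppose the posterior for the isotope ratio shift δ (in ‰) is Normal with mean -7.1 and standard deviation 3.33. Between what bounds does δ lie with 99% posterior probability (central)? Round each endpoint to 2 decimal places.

[-15.68, 1.48]

The posterior is symmetric, so the 99% equal-tailed interval is δ = -7.1 ± z·3.33 with z = 2.576.
Half-width: 2.576 × 3.33 = 8.58.
-7.1 − 8.58 = -15.68; -7.1 + 8.58 = 1.48.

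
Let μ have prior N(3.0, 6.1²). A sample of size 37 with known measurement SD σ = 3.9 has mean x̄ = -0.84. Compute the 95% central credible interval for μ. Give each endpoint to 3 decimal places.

[-2.048, 0.452]

Posterior precision = 1/6.1² + 37/3.9² = 0.0269 + 2.4326 = 2.4595, so posterior SD = 0.6376.
Posterior mean = (3.0/6.1² + 37·-0.84/3.9²) / 2.4595 = -0.7980.
Interval: -0.7980 ± 1.960 × 0.6376 → [-2.048, 0.452].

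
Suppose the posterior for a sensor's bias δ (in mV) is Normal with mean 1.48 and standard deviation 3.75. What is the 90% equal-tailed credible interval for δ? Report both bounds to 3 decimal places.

[-4.688, 7.648]

The posterior is symmetric, so the 90% equal-tailed interval is δ = 1.48 ± z·3.75 with z = 1.645.
Half-width: 1.645 × 3.75 = 6.168.
1.48 − 6.168 = -4.688; 1.48 + 6.168 = 7.648.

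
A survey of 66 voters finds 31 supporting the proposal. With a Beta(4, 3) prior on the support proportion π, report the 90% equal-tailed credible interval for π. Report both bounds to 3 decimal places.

[0.384, 0.575]

Posterior: Beta(4+31, 3+35) = Beta(35, 38).
Equal-tailed 90% interval: the 0.05 and 0.95 quantiles of Beta(35, 38).
Posterior mean ≈ 0.479, SD ≈ 0.058; a Normal approximation gives roughly [0.384, 0.575].
Exact: F⁻¹(0.05) = 0.384; F⁻¹(0.95) = 0.575.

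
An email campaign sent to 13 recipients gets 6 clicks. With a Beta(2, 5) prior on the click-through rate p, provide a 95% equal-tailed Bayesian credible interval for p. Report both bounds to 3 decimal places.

[0.203, 0.616]

Posterior: Beta(2+6, 5+7) = Beta(8, 12).
Equal-tailed 95% interval: the 0.025 and 0.975 quantiles of Beta(8, 12).
Posterior mean ≈ 0.400, SD ≈ 0.107; a Normal approximation gives roughly [0.190, 0.610].
Exact: F⁻¹(0.025) = 0.203; F⁻¹(0.975) = 0.616.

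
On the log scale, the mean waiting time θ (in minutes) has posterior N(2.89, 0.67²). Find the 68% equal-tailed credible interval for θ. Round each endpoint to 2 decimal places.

On the log scale the 68% interval is 2.89 ± 0.994 × 0.67 = [2.2237, 3.5563].
Exponentiate: [e^2.2237, e^3.5563] = [9.24, 35.03].

[9.24, 35.03]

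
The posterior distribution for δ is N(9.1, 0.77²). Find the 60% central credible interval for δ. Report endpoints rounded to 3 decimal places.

The posterior is symmetric, so the 60% equal-tailed interval is δ = 9.1 ± z·0.77 with z = 0.842.
Half-width: 0.842 × 0.77 = 0.648.
9.1 − 0.648 = 8.452; 9.1 + 0.648 = 9.748.

[8.452, 9.748]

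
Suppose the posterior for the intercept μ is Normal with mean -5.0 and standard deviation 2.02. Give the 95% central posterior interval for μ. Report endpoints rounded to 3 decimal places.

The posterior is symmetric, so the 95% equal-tailed interval is μ = -5.0 ± z·2.02 with z = 1.960.
Half-width: 1.960 × 2.02 = 3.959.
-5.0 − 3.959 = -8.959; -5.0 + 3.959 = -1.041.

[-8.959, -1.041]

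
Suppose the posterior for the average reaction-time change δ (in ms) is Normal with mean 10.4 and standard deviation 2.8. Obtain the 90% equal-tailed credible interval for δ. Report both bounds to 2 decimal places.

The posterior is symmetric, so the 90% equal-tailed interval is δ = 10.4 ± z·2.8 with z = 1.645.
Half-width: 1.645 × 2.8 = 4.61.
10.4 − 4.61 = 5.79; 10.4 + 4.61 = 15.01.

[5.79, 15.01]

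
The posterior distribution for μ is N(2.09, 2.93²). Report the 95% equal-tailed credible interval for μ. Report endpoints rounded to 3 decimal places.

The posterior is symmetric, so the 95% equal-tailed interval is μ = 2.09 ± z·2.93 with z = 1.960.
Half-width: 1.960 × 2.93 = 5.743.
2.09 − 5.743 = -3.653; 2.09 + 5.743 = 7.833.

[-3.653, 7.833]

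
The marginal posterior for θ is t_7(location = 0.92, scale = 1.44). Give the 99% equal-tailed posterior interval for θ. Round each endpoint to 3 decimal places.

[-4.119, 5.959]

The t_7 distribution is symmetric; the 99% interval is 0.92 ± t·1.44 with t_{0.995,7} = 3.499.
Half-width: 3.499 × 1.44 = 5.039.
0.92 − 5.039 = -4.119; 0.92 + 5.039 = 5.959.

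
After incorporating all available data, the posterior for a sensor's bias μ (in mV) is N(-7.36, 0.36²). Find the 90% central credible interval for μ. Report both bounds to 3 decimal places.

The posterior is symmetric, so the 90% equal-tailed interval is μ = -7.36 ± z·0.36 with z = 1.645.
Half-width: 1.645 × 0.36 = 0.592.
-7.36 − 0.592 = -7.952; -7.36 + 0.592 = -6.768.

[-7.952, -6.768]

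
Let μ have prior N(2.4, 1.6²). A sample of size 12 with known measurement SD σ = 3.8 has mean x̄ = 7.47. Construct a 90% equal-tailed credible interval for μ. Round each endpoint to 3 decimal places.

[4.361, 7.337]

Posterior precision = 1/1.6² + 12/3.8² = 0.3906 + 0.8310 = 1.2216, so posterior SD = 0.9047.
Posterior mean = (2.4/1.6² + 12·7.47/3.8²) / 1.2216 = 5.8489.
Interval: 5.8489 ± 1.645 × 0.9047 → [4.361, 7.337].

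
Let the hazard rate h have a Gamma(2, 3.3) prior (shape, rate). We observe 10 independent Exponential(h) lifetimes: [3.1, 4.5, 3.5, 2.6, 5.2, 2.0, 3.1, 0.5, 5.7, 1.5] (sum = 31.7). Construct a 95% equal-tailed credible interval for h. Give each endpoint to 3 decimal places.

Posterior: Gamma(2+10, 3.3+31.7) = Gamma(12, 35.0) (shape, rate).
Equal-tailed 95% interval: Gamma(12, 35.0) quantiles at 0.025 and 0.975.
Posterior mean ≈ 0.343, SD ≈ 0.099; a Normal approximation gives roughly [0.149, 0.537].
Exact: lower = 0.177; upper = 0.562.

[0.177, 0.562]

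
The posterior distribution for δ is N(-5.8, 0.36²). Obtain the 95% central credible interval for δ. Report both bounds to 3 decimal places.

The posterior is symmetric, so the 95% equal-tailed interval is δ = -5.8 ± z·0.36 with z = 1.960.
Half-width: 1.960 × 0.36 = 0.706.
-5.8 − 0.706 = -6.506; -5.8 + 0.706 = -5.094.

[-6.506, -5.094]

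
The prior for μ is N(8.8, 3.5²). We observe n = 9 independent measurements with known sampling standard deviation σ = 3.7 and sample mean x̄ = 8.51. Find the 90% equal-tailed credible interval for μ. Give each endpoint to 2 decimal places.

[6.63, 10.46]

Posterior precision = 1/3.5² + 9/3.7² = 0.0816 + 0.6574 = 0.7390, so posterior SD = 1.1632.
Posterior mean = (8.8/3.5² + 9·8.51/3.7²) / 0.7390 = 8.5420.
Interval: 8.5420 ± 1.645 × 1.1632 → [6.63, 10.46].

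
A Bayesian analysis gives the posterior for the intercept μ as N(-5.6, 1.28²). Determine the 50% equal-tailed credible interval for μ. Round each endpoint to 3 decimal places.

[-6.463, -4.737]

The posterior is symmetric, so the 50% equal-tailed interval is μ = -5.6 ± z·1.28 with z = 0.674.
Half-width: 0.674 × 1.28 = 0.863.
-5.6 − 0.863 = -6.463; -5.6 + 0.863 = -4.737.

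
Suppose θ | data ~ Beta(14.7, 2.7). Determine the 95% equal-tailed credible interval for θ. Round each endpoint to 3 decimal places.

Posterior: Beta(14.7, 2.7).
Equal-tailed 95% interval: the 0.025 and 0.975 quantiles of Beta(14.7, 2.7).
Posterior mean ≈ 0.845, SD ≈ 0.084; a Normal approximation gives roughly [0.679, 1.010].
Exact: F⁻¹(0.025) = 0.647; F⁻¹(0.975) = 0.969.

[0.647, 0.969]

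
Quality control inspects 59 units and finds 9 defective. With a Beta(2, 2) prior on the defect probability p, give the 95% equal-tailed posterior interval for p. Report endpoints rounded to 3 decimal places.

Posterior: Beta(2+9, 2+50) = Beta(11, 52).
Equal-tailed 95% interval: the 0.025 and 0.975 quantiles of Beta(11, 52).
Posterior mean ≈ 0.175, SD ≈ 0.047; a Normal approximation gives roughly [0.082, 0.268].
Exact: F⁻¹(0.025) = 0.092; F⁻¹(0.975) = 0.277.

[0.092, 0.277]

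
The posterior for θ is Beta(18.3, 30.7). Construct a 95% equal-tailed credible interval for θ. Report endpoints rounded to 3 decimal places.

[0.245, 0.512]

Posterior: Beta(18.3, 30.7).
Equal-tailed 95% interval: the 0.025 and 0.975 quantiles of Beta(18.3, 30.7).
Posterior mean ≈ 0.373, SD ≈ 0.068; a Normal approximation gives roughly [0.239, 0.508].
Exact: F⁻¹(0.025) = 0.245; F⁻¹(0.975) = 0.512.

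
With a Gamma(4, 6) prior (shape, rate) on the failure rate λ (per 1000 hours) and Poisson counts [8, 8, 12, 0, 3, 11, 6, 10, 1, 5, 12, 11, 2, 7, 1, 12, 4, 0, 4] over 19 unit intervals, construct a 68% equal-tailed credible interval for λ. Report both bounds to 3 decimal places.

[4.403, 5.277]

Posterior: Gamma(4+117, 6+19) = Gamma(121, 25) (shape, rate).
Equal-tailed 68% interval: Gamma(121, 25) quantiles at 0.16 and 0.84.
Posterior mean ≈ 4.840, SD ≈ 0.440; a Normal approximation gives roughly [4.402, 5.278].
Exact: lower = 4.403; upper = 5.277.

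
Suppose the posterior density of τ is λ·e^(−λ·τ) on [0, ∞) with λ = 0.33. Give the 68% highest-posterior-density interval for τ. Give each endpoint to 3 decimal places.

The exponential density is strictly decreasing on [0, ∞), so the HPD interval is anchored at 0: [0, q] with P(τ ≤ q) = 0.68.
q = −ln(1 − 0.68) / 0.33 = 1.1394 / 0.33 = 3.453.

[0.000, 3.453]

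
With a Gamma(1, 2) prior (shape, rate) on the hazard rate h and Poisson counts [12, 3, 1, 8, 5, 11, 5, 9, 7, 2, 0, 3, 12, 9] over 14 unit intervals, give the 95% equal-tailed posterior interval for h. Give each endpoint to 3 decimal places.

[4.411, 6.707]

Posterior: Gamma(1+87, 2+14) = Gamma(88, 16) (shape, rate).
Equal-tailed 95% interval: Gamma(88, 16) quantiles at 0.025 and 0.975.
Posterior mean ≈ 5.500, SD ≈ 0.586; a Normal approximation gives roughly [4.351, 6.649].
Exact: lower = 4.411; upper = 6.707.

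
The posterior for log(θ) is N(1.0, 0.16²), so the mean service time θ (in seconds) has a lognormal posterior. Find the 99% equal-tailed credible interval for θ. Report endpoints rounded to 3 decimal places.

[1.800, 4.105]

On the log scale the 99% interval is 1.0 ± 2.576 × 0.16 = [0.5879, 1.4121].
Exponentiate: [e^0.5879, e^1.4121] = [1.800, 4.105].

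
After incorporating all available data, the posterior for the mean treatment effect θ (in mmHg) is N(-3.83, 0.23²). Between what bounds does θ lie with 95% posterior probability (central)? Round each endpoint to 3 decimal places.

[-4.281, -3.379]

The posterior is symmetric, so the 95% equal-tailed interval is θ = -3.83 ± z·0.23 with z = 1.960.
Half-width: 1.960 × 0.23 = 0.451.
-3.83 − 0.451 = -4.281; -3.83 + 0.451 = -3.379.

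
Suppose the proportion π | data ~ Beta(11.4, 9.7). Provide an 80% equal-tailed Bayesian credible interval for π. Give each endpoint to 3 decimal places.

[0.402, 0.677]

Posterior: Beta(11.4, 9.7).
Equal-tailed 80% interval: the 0.1 and 0.9 quantiles of Beta(11.4, 9.7).
Posterior mean ≈ 0.540, SD ≈ 0.106; a Normal approximation gives roughly [0.404, 0.676].
Exact: F⁻¹(0.1) = 0.402; F⁻¹(0.9) = 0.677.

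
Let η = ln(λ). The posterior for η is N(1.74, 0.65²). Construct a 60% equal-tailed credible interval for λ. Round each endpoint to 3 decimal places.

[3.297, 9.846]

On the log scale the 60% interval is 1.74 ± 0.842 × 0.65 = [1.1929, 2.2871].
Exponentiate: [e^1.1929, e^2.2871] = [3.297, 9.846].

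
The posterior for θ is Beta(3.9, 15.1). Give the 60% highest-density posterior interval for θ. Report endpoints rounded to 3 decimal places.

The posterior is unimodal and skewed, so the HPD interval has equal density at both endpoints and is the shortest 60% interval.
Solving f(0.105) = f(0.253) with F(0.253) − F(0.105) = 0.60 gives [0.105, 0.253].
For comparison, the equal-tailed interval is [0.126, 0.279]; the HPD is narrower and shifted toward the mode.

[0.105, 0.253]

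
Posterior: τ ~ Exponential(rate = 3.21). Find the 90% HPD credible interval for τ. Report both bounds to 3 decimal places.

[0.000, 0.717]

The exponential density is strictly decreasing on [0, ∞), so the HPD interval is anchored at 0: [0, q] with P(τ ≤ q) = 0.90.
q = −ln(1 − 0.90) / 3.21 = 2.3026 / 3.21 = 0.717.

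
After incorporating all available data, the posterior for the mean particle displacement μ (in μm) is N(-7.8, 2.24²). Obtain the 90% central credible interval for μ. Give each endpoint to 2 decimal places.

The posterior is symmetric, so the 90% equal-tailed interval is μ = -7.8 ± z·2.24 with z = 1.645.
Half-width: 1.645 × 2.24 = 3.68.
-7.8 − 3.68 = -11.48; -7.8 + 3.68 = -4.12.

[-11.48, -4.12]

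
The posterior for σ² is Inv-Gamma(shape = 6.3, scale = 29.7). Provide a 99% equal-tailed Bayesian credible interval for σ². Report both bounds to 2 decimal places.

Inverse-Gamma(6.3, 29.7) quantiles: F⁻¹(0.005) and F⁻¹(0.995).
Equivalently, 1/σ² ~ Gamma(6.3, rate = 29.7); invert its 0.995 and 0.005 quantiles.
Posterior mean ≈ 5.60, SD ≈ 2.70; a Normal approximation gives roughly [-1.36, 12.56].
Exact: lower = 2.03; upper = 17.65.

[2.03, 17.65]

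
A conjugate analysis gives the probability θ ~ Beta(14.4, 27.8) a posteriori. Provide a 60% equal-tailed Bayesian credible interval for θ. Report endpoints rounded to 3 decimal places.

Posterior: Beta(14.4, 27.8).
Equal-tailed 60% interval: the 0.2 and 0.8 quantiles of Beta(14.4, 27.8).
Posterior mean ≈ 0.341, SD ≈ 0.072; a Normal approximation gives roughly [0.281, 0.402].
Exact: F⁻¹(0.2) = 0.279; F⁻¹(0.8) = 0.402.

[0.279, 0.402]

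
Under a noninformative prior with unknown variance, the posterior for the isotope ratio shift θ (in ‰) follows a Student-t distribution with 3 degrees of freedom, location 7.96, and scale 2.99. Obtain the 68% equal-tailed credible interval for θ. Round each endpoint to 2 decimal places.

[4.41, 11.51]

The t_3 distribution is symmetric; the 68% interval is 7.96 ± t·2.99 with t_{0.84,3} = 1.189.
Half-width: 1.189 × 2.99 = 3.55.
7.96 − 3.55 = 4.41; 7.96 + 3.55 = 11.51.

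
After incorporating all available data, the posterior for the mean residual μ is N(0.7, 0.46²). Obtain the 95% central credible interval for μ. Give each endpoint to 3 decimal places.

[-0.202, 1.602]

The posterior is symmetric, so the 95% equal-tailed interval is μ = 0.7 ± z·0.46 with z = 1.960.
Half-width: 1.960 × 0.46 = 0.902.
0.7 − 0.902 = -0.202; 0.7 + 0.902 = 1.602.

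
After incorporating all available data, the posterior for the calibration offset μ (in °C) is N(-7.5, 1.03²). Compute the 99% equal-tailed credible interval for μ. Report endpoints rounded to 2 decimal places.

[-10.15, -4.85]

The posterior is symmetric, so the 99% equal-tailed interval is μ = -7.5 ± z·1.03 with z = 2.576.
Half-width: 2.576 × 1.03 = 2.65.
-7.5 − 2.65 = -10.15; -7.5 + 2.65 = -4.85.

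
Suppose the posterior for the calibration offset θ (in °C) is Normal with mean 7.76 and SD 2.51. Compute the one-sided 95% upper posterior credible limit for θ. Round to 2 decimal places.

Need U with P(θ ≤ U) = 0.95: U = 7.76 + z_{0.05}·2.51.
z = 1.645; U = 7.76 + 1.645 × 2.51 = 11.89.

11.89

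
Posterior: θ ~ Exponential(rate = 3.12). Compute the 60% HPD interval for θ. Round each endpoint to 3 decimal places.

The exponential density is strictly decreasing on [0, ∞), so the HPD interval is anchored at 0: [0, q] with P(θ ≤ q) = 0.60.
q = −ln(1 − 0.60) / 3.12 = 0.9163 / 3.12 = 0.294.

[0.000, 0.294]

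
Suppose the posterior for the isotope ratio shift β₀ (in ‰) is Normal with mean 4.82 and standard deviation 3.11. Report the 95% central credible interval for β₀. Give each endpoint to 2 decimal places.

The posterior is symmetric, so the 95% equal-tailed interval is β₀ = 4.82 ± z·3.11 with z = 1.960.
Half-width: 1.960 × 3.11 = 6.10.
4.82 − 6.10 = -1.28; 4.82 + 6.10 = 10.92.

[-1.28, 10.92]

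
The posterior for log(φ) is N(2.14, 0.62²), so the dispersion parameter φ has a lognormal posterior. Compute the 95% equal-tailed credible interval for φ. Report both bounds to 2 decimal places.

On the log scale the 95% interval is 2.14 ± 1.960 × 0.62 = [0.9248, 3.3552].
Exponentiate: [e^0.9248, e^3.3552] = [2.52, 28.65].

[2.52, 28.65]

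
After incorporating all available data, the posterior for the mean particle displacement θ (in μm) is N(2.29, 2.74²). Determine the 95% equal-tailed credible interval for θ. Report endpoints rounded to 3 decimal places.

[-3.080, 7.660]

The posterior is symmetric, so the 95% equal-tailed interval is θ = 2.29 ± z·2.74 with z = 1.960.
Half-width: 1.960 × 2.74 = 5.370.
2.29 − 5.370 = -3.080; 2.29 + 5.370 = 7.660.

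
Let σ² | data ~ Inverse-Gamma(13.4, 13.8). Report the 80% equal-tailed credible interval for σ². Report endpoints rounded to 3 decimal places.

[0.756, 1.538]

Inverse-Gamma(13.4, 13.8) quantiles: F⁻¹(0.1) and F⁻¹(0.9).
Equivalently, 1/σ² ~ Gamma(13.4, rate = 13.8); invert its 0.9 and 0.1 quantiles.
Posterior mean ≈ 1.113, SD ≈ 0.330; a Normal approximation gives roughly [0.690, 1.535].
Exact: lower = 0.756; upper = 1.538.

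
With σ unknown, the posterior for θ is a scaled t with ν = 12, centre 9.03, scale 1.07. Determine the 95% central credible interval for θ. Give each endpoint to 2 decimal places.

The t_12 distribution is symmetric; the 95% interval is 9.03 ± t·1.07 with t_{0.975,12} = 2.179.
Half-width: 2.179 × 1.07 = 2.33.
9.03 − 2.33 = 6.70; 9.03 + 2.33 = 11.36.

[6.70, 11.36]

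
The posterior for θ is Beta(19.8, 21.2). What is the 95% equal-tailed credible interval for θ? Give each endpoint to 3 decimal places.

[0.333, 0.634]

Posterior: Beta(19.8, 21.2).
Equal-tailed 95% interval: the 0.025 and 0.975 quantiles of Beta(19.8, 21.2).
Posterior mean ≈ 0.483, SD ≈ 0.077; a Normal approximation gives roughly [0.332, 0.634].
Exact: F⁻¹(0.025) = 0.333; F⁻¹(0.975) = 0.634.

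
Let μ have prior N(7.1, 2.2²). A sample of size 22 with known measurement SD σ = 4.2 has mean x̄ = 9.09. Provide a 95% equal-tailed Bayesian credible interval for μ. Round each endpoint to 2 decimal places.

[7.18, 10.43]

Posterior precision = 1/2.2² + 22/4.2² = 0.2066 + 1.2472 = 1.4538, so posterior SD = 0.8294.
Posterior mean = (7.1/2.2² + 22·9.09/4.2²) / 1.4538 = 8.8072.
Interval: 8.8072 ± 1.960 × 0.8294 → [7.18, 10.43].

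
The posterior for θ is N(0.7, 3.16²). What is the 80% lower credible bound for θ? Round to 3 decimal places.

Need L with P(θ ≥ L) = 0.80: L = 0.7 − z_{0.2}·3.16.
z = 0.842; L = 0.7 − 0.842 × 3.16 = -1.960.

-1.960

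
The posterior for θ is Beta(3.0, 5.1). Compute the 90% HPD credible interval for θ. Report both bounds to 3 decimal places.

[0.105, 0.625]

The posterior is unimodal and skewed, so the HPD interval has equal density at both endpoints and is the shortest 90% interval.
Solving f(0.105) = f(0.625) with F(0.625) − F(0.105) = 0.90 gives [0.105, 0.625].
For comparison, the equal-tailed interval is [0.127, 0.652]; the HPD is narrower and shifted toward the mode.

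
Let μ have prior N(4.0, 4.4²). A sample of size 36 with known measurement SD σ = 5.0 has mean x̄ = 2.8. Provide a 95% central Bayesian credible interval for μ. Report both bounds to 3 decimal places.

[1.237, 4.446]

Posterior precision = 1/4.4² + 36/5.0² = 0.0517 + 1.4400 = 1.4917, so posterior SD = 0.8188.
Posterior mean = (4.0/4.4² + 36·2.8/5.0²) / 1.4917 = 2.8416.
Interval: 2.8416 ± 1.960 × 0.8188 → [1.237, 4.446].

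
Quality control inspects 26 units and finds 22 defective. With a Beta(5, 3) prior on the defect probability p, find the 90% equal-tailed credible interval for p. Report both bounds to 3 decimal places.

Posterior: Beta(5+22, 3+4) = Beta(27, 7).
Equal-tailed 90% interval: the 0.05 and 0.95 quantiles of Beta(27, 7).
Posterior mean ≈ 0.794, SD ≈ 0.068; a Normal approximation gives roughly [0.682, 0.907].
Exact: F⁻¹(0.05) = 0.672; F⁻¹(0.95) = 0.896.

[0.672, 0.896]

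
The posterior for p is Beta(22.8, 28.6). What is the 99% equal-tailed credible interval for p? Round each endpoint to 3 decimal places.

[0.274, 0.621]

Posterior: Beta(22.8, 28.6).
Equal-tailed 99% interval: the 0.005 and 0.995 quantiles of Beta(22.8, 28.6).
Posterior mean ≈ 0.444, SD ≈ 0.069; a Normal approximation gives roughly [0.267, 0.620].
Exact: F⁻¹(0.005) = 0.274; F⁻¹(0.995) = 0.621.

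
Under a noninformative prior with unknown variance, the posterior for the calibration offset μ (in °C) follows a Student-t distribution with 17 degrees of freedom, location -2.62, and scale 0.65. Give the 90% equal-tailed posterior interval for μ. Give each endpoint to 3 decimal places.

[-3.751, -1.489]

The t_17 distribution is symmetric; the 90% interval is -2.62 ± t·0.65 with t_{0.95,17} = 1.740.
Half-width: 1.740 × 0.65 = 1.131.
-2.62 − 1.131 = -3.751; -2.62 + 1.131 = -1.489.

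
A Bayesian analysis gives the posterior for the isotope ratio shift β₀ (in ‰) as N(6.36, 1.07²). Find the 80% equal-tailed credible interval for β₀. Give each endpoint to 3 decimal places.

The posterior is symmetric, so the 80% equal-tailed interval is β₀ = 6.36 ± z·1.07 with z = 1.282.
Half-width: 1.282 × 1.07 = 1.371.
6.36 − 1.371 = 4.989; 6.36 + 1.371 = 7.731.

[4.989, 7.731]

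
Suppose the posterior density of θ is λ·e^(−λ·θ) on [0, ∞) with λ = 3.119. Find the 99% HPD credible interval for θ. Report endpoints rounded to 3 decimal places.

The exponential density is strictly decreasing on [0, ∞), so the HPD interval is anchored at 0: [0, q] with P(θ ≤ q) = 0.99.
q = −ln(1 − 0.99) / 3.119 = 4.6052 / 3.119 = 1.476.

[0.000, 1.476]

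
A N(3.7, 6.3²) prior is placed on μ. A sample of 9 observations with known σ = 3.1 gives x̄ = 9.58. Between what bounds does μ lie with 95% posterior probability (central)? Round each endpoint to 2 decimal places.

[7.43, 11.42]

Posterior precision = 1/6.3² + 9/3.1² = 0.0252 + 0.9365 = 0.9617, so posterior SD = 1.0197.
Posterior mean = (3.7/6.3² + 9·9.58/3.1²) / 0.9617 = 9.4260.
Interval: 9.4260 ± 1.960 × 1.0197 → [7.43, 11.42].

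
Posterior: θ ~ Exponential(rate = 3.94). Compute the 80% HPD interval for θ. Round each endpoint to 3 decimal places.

The exponential density is strictly decreasing on [0, ∞), so the HPD interval is anchored at 0: [0, q] with P(θ ≤ q) = 0.80.
q = −ln(1 − 0.80) / 3.94 = 1.6094 / 3.94 = 0.408.

[0.000, 0.408]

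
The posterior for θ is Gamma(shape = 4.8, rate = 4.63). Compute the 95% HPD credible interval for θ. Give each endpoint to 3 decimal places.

[0.238, 1.974]

The posterior is unimodal and skewed, so the HPD interval has equal density at both endpoints and is the shortest 95% interval.
Solving f(0.238) = f(1.974) with F(1.974) − F(0.238) = 0.95 gives [0.238, 1.974].
For comparison, the equal-tailed interval is [0.327, 2.149]; the HPD is narrower and shifted toward the mode.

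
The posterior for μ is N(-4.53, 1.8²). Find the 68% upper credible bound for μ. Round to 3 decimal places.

-3.688

Need U with P(μ ≤ U) = 0.68: U = -4.53 + z_{0.32}·1.8.
z = 0.468; U = -4.53 + 0.468 × 1.8 = -3.688.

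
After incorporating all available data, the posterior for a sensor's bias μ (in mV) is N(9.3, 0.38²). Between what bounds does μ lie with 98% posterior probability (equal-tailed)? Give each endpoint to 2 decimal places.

The posterior is symmetric, so the 98% equal-tailed interval is μ = 9.3 ± z·0.38 with z = 2.326.
Half-width: 2.326 × 0.38 = 0.88.
9.3 − 0.88 = 8.42; 9.3 + 0.88 = 10.18.

[8.42, 10.18]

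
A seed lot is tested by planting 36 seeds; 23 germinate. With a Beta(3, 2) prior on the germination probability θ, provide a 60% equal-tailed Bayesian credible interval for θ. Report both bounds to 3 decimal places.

Posterior: Beta(3+23, 2+13) = Beta(26, 15).
Equal-tailed 60% interval: the 0.2 and 0.8 quantiles of Beta(26, 15).
Posterior mean ≈ 0.634, SD ≈ 0.074; a Normal approximation gives roughly [0.572, 0.697].
Exact: F⁻¹(0.2) = 0.571; F⁻¹(0.8) = 0.698.

[0.571, 0.698]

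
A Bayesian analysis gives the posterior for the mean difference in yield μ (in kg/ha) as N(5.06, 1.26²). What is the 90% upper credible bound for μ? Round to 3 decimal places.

6.675

Need U with P(μ ≤ U) = 0.90: U = 5.06 + z_{0.1}·1.26.
z = 1.282; U = 5.06 + 1.282 × 1.26 = 6.675.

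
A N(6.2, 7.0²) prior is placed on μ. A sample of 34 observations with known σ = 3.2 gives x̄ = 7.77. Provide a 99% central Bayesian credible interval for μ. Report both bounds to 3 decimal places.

Posterior precision = 1/7.0² + 34/3.2² = 0.0204 + 3.3203 = 3.3407, so posterior SD = 0.5471.
Posterior mean = (6.2/7.0² + 34·7.77/3.2²) / 3.3407 = 7.7604.
Interval: 7.7604 ± 2.576 × 0.5471 → [6.351, 9.170].

[6.351, 9.170]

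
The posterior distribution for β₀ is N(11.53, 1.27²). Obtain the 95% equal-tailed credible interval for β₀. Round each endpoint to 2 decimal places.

[9.04, 14.02]

The posterior is symmetric, so the 95% equal-tailed interval is β₀ = 11.53 ± z·1.27 with z = 1.960.
Half-width: 1.960 × 1.27 = 2.49.
11.53 − 2.49 = 9.04; 11.53 + 2.49 = 14.02.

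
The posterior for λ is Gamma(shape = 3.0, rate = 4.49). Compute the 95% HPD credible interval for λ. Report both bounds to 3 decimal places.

The posterior is unimodal and skewed, so the HPD interval has equal density at both endpoints and is the shortest 95% interval.
Solving f(0.068) = f(1.426) with F(1.426) − F(0.068) = 0.95 gives [0.068, 1.426].
For comparison, the equal-tailed interval is [0.138, 1.609]; the HPD is narrower and shifted toward the mode.

[0.068, 1.426]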